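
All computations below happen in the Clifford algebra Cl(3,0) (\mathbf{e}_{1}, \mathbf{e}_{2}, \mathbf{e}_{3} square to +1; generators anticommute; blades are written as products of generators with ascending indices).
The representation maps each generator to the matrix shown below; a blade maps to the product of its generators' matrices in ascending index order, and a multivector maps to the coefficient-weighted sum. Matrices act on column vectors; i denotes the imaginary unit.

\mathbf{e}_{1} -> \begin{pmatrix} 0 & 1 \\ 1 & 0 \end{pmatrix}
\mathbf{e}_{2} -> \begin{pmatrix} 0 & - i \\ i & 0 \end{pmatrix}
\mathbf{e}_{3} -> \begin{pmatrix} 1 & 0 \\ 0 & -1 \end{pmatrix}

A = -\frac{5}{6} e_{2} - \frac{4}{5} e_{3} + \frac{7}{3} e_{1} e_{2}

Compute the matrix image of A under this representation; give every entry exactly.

Bivector images (products of the table entries): rho(e_{1} e_{2}) = rho(\mathbf{e}_{1})rho(\mathbf{e}_{2}) = \begin{pmatrix} i & 0 \\ 0 & - i \end{pmatrix}.
M = (-\frac{5}{6})*rho(e_{2}) + (-\frac{4}{5})*rho(e_{3}) + (\frac{7}{3})*rho(e_{1} e_{2}), summed entrywise:
Answer: \begin{pmatrix} - \frac{4}{5} + \frac{7 i}{3} & \frac{5 i}{6} \\ - \frac{5 i}{6} & \frac{4}{5} - \frac{7 i}{3} \end{pmatrix}


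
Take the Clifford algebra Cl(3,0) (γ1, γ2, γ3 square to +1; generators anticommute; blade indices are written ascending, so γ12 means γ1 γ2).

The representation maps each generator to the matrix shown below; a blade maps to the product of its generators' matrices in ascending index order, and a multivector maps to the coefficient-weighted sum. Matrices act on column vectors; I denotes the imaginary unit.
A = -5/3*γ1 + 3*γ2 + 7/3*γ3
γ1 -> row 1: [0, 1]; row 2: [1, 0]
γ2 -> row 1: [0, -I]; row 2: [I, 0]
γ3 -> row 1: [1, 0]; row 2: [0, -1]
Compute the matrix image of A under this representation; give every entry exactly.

M = (-5/3)*rho(γ1) + (3)*rho(γ2) + (7/3)*rho(γ3), summed entrywise:
Answer: row 1: [7/3, -5/3 - 3*I]; row 2: [-5/3 + 3*I, -7/3]


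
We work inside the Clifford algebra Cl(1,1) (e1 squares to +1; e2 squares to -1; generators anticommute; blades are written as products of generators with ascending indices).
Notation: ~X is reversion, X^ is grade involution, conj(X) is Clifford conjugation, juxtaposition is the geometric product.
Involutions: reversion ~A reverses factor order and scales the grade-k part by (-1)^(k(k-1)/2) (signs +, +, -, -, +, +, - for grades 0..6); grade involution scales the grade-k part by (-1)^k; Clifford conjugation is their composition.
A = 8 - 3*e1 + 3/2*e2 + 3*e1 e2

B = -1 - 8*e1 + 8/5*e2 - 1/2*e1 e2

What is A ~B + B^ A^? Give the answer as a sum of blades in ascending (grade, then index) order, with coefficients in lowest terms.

first term: 151/10 - 1301/20*e1 + 169/5*e2 + 41/5*e1 e2
second term: 121/10 + 1109/20*e1 + 71/5*e2 - 71/5*e1 e2
Answer: 136/5 - 48/5*e1 + 48*e2 - 6*e1 e2


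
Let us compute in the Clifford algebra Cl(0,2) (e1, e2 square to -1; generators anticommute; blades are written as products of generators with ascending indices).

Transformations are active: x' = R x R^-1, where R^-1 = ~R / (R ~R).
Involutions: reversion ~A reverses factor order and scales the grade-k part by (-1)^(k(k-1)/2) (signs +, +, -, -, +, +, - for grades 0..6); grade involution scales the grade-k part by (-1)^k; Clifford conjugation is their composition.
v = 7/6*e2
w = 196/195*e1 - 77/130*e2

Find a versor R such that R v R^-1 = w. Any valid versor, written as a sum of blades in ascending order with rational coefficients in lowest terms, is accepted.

Equal squares first: v^2 = w^2 = -49/36. Then v + w = 196/195*e1 + 112/195*e2 is a versor taking v to w, provided it is invertible.
Answer: 196/195*e1 + 112/195*e2


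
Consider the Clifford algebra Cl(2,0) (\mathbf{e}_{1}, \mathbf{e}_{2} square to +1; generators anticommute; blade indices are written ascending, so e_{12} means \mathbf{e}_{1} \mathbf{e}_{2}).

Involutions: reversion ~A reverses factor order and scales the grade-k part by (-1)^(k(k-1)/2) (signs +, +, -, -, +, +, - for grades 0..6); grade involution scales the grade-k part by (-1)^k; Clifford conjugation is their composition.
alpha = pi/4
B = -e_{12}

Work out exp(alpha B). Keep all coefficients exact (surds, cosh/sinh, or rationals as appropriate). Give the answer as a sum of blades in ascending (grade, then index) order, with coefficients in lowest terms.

B^2 = (-1)^2*(e_{12})^2 = 1*(-1) = -1 (a basis 2-blade squares to minus the product of its generators' squares).
B^2 = -1 — circular case — the even/odd split gives cos and sin: l = 1, alpha*l = \frac{\pi}{4}, so exp(alpha B) = cos(\frac{\pi}{4}) + (sin(\frac{\pi}{4})/1)*B = \frac{\sqrt{2}}{2} + (\frac{\sqrt{2}}{2})*B.
Answer: \frac{\sqrt{2}}{2} - \frac{\sqrt{2}}{2} e_{12}


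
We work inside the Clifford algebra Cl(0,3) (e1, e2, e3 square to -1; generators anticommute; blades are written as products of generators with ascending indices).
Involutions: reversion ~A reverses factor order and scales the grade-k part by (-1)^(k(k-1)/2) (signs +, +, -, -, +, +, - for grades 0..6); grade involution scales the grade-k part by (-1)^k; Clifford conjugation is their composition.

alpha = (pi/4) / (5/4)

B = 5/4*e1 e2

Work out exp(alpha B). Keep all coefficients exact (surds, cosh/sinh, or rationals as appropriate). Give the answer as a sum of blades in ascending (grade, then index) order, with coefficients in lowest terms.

B^2 = (5/4)^2*(e1 e2)^2 = 25/16*(-1) = -25/16 (a basis 2-blade squares to minus the product of its generators' squares).
B^2 = -25/16 — the series telescopes trigonometrically here: l = 5/4, alpha*l = pi/4, so exp(alpha B) = cos(pi/4) + (sin(pi/4)/(5/4))*B = sqrt(2)/2 + (2*sqrt(2)/5)*B.
Answer: sqrt(2)/2 + sqrt(2)/2*e1 e2


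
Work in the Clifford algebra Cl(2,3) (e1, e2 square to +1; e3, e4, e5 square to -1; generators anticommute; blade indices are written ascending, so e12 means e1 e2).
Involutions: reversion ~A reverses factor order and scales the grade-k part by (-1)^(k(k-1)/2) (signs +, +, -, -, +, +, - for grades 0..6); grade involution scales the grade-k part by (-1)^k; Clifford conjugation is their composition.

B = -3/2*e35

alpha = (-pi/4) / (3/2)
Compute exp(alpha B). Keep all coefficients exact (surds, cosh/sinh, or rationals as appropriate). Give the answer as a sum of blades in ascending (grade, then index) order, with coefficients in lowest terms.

B^2 = (-3/2)^2*(e35)^2 = 9/4*(-1) = -9/4 (a basis 2-blade squares to minus the product of its generators' squares).
B^2 = -9/4 — since the square is negative, the closed form is circular: l = 3/2, alpha*l = -pi/4, so exp(alpha B) = cos(-pi/4) + (sin(-pi/4)/(3/2))*B = sqrt(2)/2 + (-sqrt(2)/3)*B.
Answer: sqrt(2)/2 + sqrt(2)/2*e35


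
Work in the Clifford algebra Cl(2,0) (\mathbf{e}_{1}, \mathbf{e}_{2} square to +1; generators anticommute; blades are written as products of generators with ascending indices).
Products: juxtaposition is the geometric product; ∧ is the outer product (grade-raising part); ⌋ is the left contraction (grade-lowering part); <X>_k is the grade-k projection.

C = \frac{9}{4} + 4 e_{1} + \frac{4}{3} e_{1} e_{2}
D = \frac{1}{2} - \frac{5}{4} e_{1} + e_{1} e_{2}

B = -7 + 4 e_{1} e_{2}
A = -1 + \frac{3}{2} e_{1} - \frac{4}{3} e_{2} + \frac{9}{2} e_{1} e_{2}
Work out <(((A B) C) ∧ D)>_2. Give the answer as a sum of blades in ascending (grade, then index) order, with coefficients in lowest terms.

step 1: -11 - \frac{31}{6} e_{1} + \frac{46}{3} e_{2} - \frac{71}{2} e_{1} e_{2}
step 2: \frac{23}{12} - \frac{5477}{72} e_{1} + \frac{3053}{18} e_{2} - \frac{1247}{8} e_{1} e_{2}
step 3: \frac{23}{24} - \frac{2911}{72} e_{1} + \frac{3053}{36} e_{2} + \frac{19583}{144} e_{1} e_{2}
step 4: \frac{19583}{144} e_{1} e_{2}
Answer: \frac{19583}{144} e_{1} e_{2}


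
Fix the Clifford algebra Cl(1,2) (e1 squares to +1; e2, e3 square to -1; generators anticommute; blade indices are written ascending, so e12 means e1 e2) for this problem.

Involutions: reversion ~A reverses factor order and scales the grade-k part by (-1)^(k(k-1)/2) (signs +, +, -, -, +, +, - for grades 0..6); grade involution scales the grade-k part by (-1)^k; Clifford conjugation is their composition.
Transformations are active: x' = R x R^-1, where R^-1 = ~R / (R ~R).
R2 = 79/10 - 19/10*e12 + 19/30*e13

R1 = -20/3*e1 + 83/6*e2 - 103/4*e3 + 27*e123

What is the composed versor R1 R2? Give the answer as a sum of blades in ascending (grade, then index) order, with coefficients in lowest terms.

Distribute over the terms of R2 (each basis-blade product reordered to ascending indices, repeated generators contracted through their squares):
R1 (79/10) = -158/3*e1 + 6557/60*e2 - 8137/40*e3 + 2133/10*e123
R1 (-19/10*e12) = -1577/60*e1 + 38/3*e2 - 513/10*e3 + 1957/40*e123
R1 (19/30*e13) = -1957/120*e1 - 171/10*e2 - 38/9*e3 - 1577/180*e123
Summing the partial products and collecting blades:
Answer: -11431/120*e1 + 2097/20*e2 - 93221/360*e3 + 91247/360*e123


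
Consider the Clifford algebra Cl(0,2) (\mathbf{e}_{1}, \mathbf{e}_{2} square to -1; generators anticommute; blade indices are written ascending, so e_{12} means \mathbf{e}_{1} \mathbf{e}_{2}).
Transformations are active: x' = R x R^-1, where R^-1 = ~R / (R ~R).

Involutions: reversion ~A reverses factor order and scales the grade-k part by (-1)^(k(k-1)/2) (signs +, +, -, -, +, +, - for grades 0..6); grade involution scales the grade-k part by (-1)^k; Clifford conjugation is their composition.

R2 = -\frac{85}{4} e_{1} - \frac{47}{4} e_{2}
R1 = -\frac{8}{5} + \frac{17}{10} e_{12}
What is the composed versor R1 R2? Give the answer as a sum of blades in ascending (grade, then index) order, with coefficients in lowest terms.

Distribute over the terms of R1 (each basis-blade product reordered to ascending indices, repeated generators contracted through their squares):
(-\frac{8}{5}) R2 = 34 e_{1} + \frac{94}{5} e_{2}
(\frac{17}{10} e_{12}) R2 = \frac{799}{40} e_{1} - \frac{289}{8} e_{2}
Summing the partial products and collecting blades:
Answer: \frac{2159}{40} e_{1} - \frac{693}{40} e_{2}


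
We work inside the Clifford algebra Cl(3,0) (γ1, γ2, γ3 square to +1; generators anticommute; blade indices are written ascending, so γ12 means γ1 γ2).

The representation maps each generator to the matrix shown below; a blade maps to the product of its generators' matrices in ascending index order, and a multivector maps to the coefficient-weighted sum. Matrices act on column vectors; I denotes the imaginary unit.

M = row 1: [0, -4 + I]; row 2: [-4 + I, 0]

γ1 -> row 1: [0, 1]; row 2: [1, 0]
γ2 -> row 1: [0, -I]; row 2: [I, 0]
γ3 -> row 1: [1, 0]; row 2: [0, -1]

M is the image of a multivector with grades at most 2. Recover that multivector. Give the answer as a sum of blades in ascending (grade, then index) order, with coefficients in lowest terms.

Method: 1, rho(γ1), rho(γ2), rho(γ3) form a trace-orthogonal basis of the 2x2 complex matrices (tr(X Y) = 2 if X = Y, else 0), so M = m0*1 + m1*rho(γ1) + m2*rho(γ2) + m3*rho(γ3) with m0 = tr(M)/2 = 0, m1 = tr(M rho(γ1))/2 = -4 + I, m2 = tr(M rho(γ2))/2 = 0, m3 = tr(M rho(γ3))/2 = 0.
Multiplying table entries, the bivector images are rho(γ12) = I*rho(γ3), rho(γ13) = -I*rho(γ2), rho(γ23) = I*rho(γ1); with real blade coefficients the real parts of m0..m3 are the coefficients of 1, γ1, γ2, γ3 and the imaginary parts give the bivectors (γ23: Im m1, γ13: -Im m2, γ12: Im m3).
Answer: -4*γ1 + γ23


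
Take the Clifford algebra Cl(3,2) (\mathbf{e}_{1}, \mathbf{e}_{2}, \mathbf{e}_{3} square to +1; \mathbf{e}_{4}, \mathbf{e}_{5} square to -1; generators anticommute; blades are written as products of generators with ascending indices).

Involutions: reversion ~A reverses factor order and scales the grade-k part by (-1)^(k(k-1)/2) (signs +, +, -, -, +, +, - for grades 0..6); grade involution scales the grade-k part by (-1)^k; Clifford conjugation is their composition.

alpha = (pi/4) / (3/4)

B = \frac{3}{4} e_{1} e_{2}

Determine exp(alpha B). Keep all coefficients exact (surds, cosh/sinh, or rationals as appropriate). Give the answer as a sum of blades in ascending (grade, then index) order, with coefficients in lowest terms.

B^2 = (\frac{3}{4})^2*(e_{1} e_{2})^2 = \frac{9}{16}*(-1) = -\frac{9}{16} (a basis 2-blade squares to minus the product of its generators' squares).
B^2 = -\frac{9}{16} — a negative square means the series sums to a rotation: l = \frac{3}{4}, alpha*l = \frac{\pi}{4}, so exp(alpha B) = cos(\frac{\pi}{4}) + (sin(\frac{\pi}{4})/(\frac{3}{4}))*B = \frac{\sqrt{2}}{2} + (\frac{2 \sqrt{2}}{3})*B.
Answer: \frac{\sqrt{2}}{2} + \frac{\sqrt{2}}{2} e_{1} e_{2}


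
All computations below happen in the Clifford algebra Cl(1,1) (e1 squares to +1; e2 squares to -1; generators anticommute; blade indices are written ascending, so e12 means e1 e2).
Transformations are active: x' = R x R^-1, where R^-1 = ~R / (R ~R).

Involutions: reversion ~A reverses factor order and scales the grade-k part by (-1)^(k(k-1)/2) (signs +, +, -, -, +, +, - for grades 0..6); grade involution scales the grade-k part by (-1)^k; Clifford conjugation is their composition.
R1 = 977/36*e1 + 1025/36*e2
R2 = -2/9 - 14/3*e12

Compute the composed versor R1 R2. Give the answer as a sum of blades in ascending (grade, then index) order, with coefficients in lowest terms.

Distribute over the terms of R1 (each basis-blade product reordered to ascending indices, repeated generators contracted through their squares):
(977/36*e1) R2 = -977/162*e1 - 6839/54*e2
(1025/36*e2) R2 = -7175/54*e1 - 1025/162*e2
Summing the partial products and collecting blades:
Answer: -11251/81*e1 - 10771/81*e2


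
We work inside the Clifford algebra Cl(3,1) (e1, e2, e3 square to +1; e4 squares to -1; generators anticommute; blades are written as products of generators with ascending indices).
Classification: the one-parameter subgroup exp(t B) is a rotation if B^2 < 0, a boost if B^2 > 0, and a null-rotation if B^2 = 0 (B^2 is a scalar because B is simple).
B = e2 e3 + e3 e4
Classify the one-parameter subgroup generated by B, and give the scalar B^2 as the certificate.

B^2 term by term: the squares give (1)^2*(e2 e3)^2 + (1)^2*(e3 e4)^2 = 1*(-1) + 1*(+1) = 0 (each basis 2-blade squares to minus the product of its generators' squares); cross terms between blades sharing an index anticommute and cancel. So B^2 = 0.
Answer: null-rotation, certificate B^2 = 0. One invariant decides it: the square 0 survives every conjugation, and its sign is exactly the classification.


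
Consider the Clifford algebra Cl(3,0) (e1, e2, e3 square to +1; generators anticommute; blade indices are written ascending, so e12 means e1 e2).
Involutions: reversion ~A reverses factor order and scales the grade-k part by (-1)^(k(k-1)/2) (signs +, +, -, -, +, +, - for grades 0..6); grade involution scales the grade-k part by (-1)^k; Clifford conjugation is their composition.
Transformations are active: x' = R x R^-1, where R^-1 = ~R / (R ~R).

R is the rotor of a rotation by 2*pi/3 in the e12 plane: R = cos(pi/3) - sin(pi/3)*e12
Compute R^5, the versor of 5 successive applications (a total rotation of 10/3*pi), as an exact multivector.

Because a rotor carries half the rotation angle, composing 5 copies of this e12-plane rotor multiplies the phase: 5*(pi/3) = 5*pi/3, hence R^5 = cos(5*pi/3) - sin(5*pi/3)*e12.
cos(5*pi/3) = 1/2 and sin(5*pi/3) = -sqrt(3)/2, so R^5 = 1/2 + sqrt(3)/2*e12. The net rotation is 4/3*pi (after discarding 1 full turn, each of which contributes a factor -1 to the rotor); the rotor keeps the half-angle phase exactly.
Answer: 1/2 + sqrt(3)/2*e12


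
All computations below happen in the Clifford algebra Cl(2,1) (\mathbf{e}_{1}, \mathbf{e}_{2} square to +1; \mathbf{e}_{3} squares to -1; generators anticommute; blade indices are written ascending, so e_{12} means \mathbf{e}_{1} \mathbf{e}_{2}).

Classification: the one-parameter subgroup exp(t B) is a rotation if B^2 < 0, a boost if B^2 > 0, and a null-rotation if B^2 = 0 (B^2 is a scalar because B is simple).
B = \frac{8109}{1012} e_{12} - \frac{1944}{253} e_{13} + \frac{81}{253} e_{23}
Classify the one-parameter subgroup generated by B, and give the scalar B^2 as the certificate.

B^2 term by term: the squares give (\frac{8109}{1012})^2*(e_{12})^2 + (-\frac{1944}{253})^2*(e_{13})^2 + (\frac{81}{253})^2*(e_{23})^2 = \frac{65755881}{1024144}*(-1) + \frac{3779136}{64009}*(+1) + \frac{6561}{64009}*(+1) = -\frac{81}{16} (each basis 2-blade squares to minus the product of its generators' squares); cross terms between blades sharing an index anticommute and cancel. So B^2 = -\frac{81}{16}.
Answer: rotation, certificate B^2 = -\frac{81}{16}. Certificate logic: -\frac{81}{16} is a conjugation-invariant scalar, so its sign fixes rotation versus boost versus null-rotation outright.


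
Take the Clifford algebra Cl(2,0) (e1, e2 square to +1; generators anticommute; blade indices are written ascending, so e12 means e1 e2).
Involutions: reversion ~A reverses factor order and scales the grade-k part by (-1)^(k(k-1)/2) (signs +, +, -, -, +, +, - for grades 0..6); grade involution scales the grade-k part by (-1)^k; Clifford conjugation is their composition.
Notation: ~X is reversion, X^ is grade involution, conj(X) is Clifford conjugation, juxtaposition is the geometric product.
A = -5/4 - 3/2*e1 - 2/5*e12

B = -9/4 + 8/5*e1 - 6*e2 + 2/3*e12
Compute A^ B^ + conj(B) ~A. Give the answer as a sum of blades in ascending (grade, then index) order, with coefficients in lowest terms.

first term: 163/240 - 151/40*e1 - 357/50*e2 + 136/15*e12
second term: 263/48 + 119/40*e1 - 457/50*e2 + 134/15*e12
Answer: 739/120 - 4/5*e1 - 407/25*e2 + 18*e12


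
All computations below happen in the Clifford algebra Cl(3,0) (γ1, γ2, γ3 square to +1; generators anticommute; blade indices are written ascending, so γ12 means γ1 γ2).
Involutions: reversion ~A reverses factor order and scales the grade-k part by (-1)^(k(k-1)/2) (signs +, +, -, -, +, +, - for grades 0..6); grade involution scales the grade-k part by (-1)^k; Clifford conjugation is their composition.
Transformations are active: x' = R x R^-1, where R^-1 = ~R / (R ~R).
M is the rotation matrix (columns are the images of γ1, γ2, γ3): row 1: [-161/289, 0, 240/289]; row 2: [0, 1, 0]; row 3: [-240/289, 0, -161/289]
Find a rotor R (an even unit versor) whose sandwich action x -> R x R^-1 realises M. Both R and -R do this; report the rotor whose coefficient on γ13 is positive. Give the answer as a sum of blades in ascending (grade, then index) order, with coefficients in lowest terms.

Method: write R = a + b12*γ12 + b13*γ13 + b23*γ23 with a^2 + b12^2 + b13^2 + b23^2 = 1 (so R^-1 = ~R). Expanding the columns R e_j ~R gives tr M = 4a^2 - 1 and, from the antisymmetric part, M21 - M12 = -4a*b12, M13 - M31 = 4a*b13, M32 - M23 = -4a*b23.
Here tr M = -33/289, so a^2 = (1 + tr M)/4 = 64/289 and a = ±8/17. Taking a = 8/17: M21 - M12 = 0, M13 - M31 = 480/289, M32 - M23 = 0, giving b12 = 0, b13 = 15/17, b23 = 0, i.e. R = 8/17 + 15/17*γ13.
Its γ13 coefficient is already positive.
Answer: 8/17 + 15/17*γ13. Sheet selection: the two-to-one cover makes ±R indistinguishable at the matrix level (trace -33/289), so uniqueness comes from the required sign on γ13.


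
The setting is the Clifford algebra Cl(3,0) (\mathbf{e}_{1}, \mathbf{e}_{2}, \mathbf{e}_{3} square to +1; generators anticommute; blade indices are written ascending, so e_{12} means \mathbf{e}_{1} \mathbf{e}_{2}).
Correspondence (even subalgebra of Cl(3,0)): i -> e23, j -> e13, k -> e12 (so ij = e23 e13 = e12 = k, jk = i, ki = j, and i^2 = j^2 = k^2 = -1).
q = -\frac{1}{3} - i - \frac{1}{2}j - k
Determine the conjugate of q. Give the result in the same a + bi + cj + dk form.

In blades: q = -\frac{1}{3} - e_{12} - \frac{1}{2} e_{13} - e_{23}.
Quaternion conjugation is reversion on the even subalgebra: the scalar is fixed and every grade-2 blade flips sign, giving -\frac{1}{3} + e_{12} + \frac{1}{2} e_{13} + e_{23}; translating back:
Answer: -\frac{1}{3} + i + \frac{1}{2}j + k


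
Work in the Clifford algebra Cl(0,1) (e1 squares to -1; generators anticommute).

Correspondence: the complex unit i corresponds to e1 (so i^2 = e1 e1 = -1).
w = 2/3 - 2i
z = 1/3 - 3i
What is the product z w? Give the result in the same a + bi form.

In blades: z = 1/3 - 3*e1, w = 2/3 - 2*e1.
Distribute z over w term by term (generator squares from the signature, products reordered to ascending indices): (1/3)*w = 2/9 - 2/3*e1; (-3*e1)*w = -6 - 2*e1.
Sum: -52/9 - 8/3*e1; translating back through the correspondence:
Answer: -52/9 - 8/3*i


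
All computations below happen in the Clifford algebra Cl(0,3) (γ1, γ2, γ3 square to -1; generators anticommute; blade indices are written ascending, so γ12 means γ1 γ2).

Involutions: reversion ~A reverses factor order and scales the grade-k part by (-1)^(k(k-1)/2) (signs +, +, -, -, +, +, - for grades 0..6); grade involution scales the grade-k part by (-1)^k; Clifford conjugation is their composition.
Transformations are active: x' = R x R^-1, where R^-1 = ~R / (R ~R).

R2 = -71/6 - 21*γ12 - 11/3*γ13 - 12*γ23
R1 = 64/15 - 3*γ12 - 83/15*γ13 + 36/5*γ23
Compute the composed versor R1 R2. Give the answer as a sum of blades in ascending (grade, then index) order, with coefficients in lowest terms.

Distribute over the terms of R1 (each basis-blade product reordered to ascending indices, repeated generators contracted through their squares):
(64/15) R2 = -2272/45 - 448/5*γ12 - 704/45*γ13 - 256/5*γ23
(-3*γ12) R2 = -63 + 71/2*γ12 - 36*γ13 + 11*γ23
(-83/15*γ13) R2 = -913/45 + 332/5*γ12 + 5893/90*γ13 - 581/5*γ23
(36/5*γ23) R2 = 432/5 + 132/5*γ12 - 756/5*γ13 - 426/5*γ23
Summing the partial products and collecting blades:
Answer: -2132/45 + 387/10*γ12 - 4121/30*γ13 - 1208/5*γ23


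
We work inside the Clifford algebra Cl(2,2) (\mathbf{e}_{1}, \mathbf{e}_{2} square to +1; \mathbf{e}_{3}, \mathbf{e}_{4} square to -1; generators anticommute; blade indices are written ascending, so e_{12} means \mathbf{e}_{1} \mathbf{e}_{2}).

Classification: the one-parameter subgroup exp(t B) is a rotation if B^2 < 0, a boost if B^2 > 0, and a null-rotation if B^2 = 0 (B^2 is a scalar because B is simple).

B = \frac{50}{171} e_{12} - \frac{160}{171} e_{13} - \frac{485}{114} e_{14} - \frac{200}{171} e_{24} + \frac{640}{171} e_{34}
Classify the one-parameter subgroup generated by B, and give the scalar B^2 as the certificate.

B^2 term by term: the squares give (\frac{50}{171})^2*(e_{12})^2 + (-\frac{160}{171})^2*(e_{13})^2 + (-\frac{485}{114})^2*(e_{14})^2 + (-\frac{200}{171})^2*(e_{24})^2 + (\frac{640}{171})^2*(e_{34})^2 = \frac{2500}{29241}*(-1) + \frac{25600}{29241}*(+1) + \frac{235225}{12996}*(+1) + \frac{40000}{29241}*(+1) + \frac{409600}{29241}*(-1) = \frac{25}{4} (each basis 2-blade squares to minus the product of its generators' squares); cross terms between blades sharing an index anticommute and cancel; the commuting (index-disjoint) pairs give grade-4 terms 2*c*c'*(blade product), which cancel blade by blade — e_{1234}: \frac{64000}{29241} - \frac{64000}{29241} = 0 — confirming B is simple. So B^2 = \frac{25}{4}.
Answer: boost, certificate B^2 = \frac{25}{4}. No conjugation can change B^2 = \frac{25}{4}; the sign gives the class.


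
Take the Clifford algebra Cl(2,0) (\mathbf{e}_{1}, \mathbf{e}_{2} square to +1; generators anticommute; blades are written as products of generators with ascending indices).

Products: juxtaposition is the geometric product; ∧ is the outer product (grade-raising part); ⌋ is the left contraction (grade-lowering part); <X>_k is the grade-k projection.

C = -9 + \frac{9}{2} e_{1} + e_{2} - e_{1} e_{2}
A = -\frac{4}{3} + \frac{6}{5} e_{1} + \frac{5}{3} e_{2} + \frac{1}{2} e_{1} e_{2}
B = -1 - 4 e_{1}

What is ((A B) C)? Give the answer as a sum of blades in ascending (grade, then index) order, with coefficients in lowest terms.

step 1: -\frac{52}{15} + \frac{62}{15} e_{1} + \frac{1}{3} e_{2} + \frac{37}{6} e_{1} e_{2}
step 2: \frac{563}{10} - \frac{463}{10} e_{1} - \frac{767}{20} e_{2} - \frac{247}{5} e_{1} e_{2}
Answer: \frac{563}{10} - \frac{463}{10} e_{1} - \frac{767}{20} e_{2} - \frac{247}{5} e_{1} e_{2}


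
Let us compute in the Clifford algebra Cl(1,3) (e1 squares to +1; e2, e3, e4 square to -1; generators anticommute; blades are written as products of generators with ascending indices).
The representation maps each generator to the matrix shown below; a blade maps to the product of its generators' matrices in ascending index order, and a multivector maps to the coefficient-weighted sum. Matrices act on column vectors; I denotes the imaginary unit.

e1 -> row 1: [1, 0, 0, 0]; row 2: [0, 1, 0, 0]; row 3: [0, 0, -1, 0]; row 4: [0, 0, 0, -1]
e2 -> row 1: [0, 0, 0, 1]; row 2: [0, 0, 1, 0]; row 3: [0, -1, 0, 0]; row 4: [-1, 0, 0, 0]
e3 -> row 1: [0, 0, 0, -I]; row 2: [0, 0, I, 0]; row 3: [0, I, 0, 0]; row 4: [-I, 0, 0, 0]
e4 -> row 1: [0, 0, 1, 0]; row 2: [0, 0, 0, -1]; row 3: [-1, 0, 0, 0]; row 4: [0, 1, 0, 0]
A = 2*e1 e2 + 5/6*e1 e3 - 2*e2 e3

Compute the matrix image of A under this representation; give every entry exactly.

Bivector images (products of the table entries): rho(e1 e2) = rho(e1)rho(e2) = row 1: [0, 0, 0, 1]; row 2: [0, 0, 1, 0]; row 3: [0, 1, 0, 0]; row 4: [1, 0, 0, 0]; rho(e1 e3) = rho(e1)rho(e3) = row 1: [0, 0, 0, -I]; row 2: [0, 0, I, 0]; row 3: [0, -I, 0, 0]; row 4: [I, 0, 0, 0]; rho(e2 e3) = rho(e2)rho(e3) = row 1: [-I, 0, 0, 0]; row 2: [0, I, 0, 0]; row 3: [0, 0, -I, 0]; row 4: [0, 0, 0, I].
M = (2)*rho(e1 e2) + (5/6)*rho(e1 e3) + (-2)*rho(e2 e3), summed entrywise:
Answer: row 1: [2*I, 0, 0, 2 - 5*I/6]; row 2: [0, -2*I, 2 + 5*I/6, 0]; row 3: [0, 2 - 5*I/6, 2*I, 0]; row 4: [2 + 5*I/6, 0, 0, -2*I]


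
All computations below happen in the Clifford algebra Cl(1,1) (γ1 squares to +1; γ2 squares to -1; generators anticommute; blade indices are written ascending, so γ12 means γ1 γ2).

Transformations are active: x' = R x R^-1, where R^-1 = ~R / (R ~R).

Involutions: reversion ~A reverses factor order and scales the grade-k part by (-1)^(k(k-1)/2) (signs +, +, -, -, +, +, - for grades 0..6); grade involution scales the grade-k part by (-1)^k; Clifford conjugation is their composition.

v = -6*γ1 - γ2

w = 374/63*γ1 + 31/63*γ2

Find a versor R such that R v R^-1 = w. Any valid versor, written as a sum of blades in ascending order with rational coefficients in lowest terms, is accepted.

Why this works: both vectors square to 35, so q(v) = q(w) and R = v + w = -4/63*γ1 - 32/63*γ2 carries v to w — its own direction survives, the complement (v - w)/2 flips.
Answer: -4/63*γ1 - 32/63*γ2


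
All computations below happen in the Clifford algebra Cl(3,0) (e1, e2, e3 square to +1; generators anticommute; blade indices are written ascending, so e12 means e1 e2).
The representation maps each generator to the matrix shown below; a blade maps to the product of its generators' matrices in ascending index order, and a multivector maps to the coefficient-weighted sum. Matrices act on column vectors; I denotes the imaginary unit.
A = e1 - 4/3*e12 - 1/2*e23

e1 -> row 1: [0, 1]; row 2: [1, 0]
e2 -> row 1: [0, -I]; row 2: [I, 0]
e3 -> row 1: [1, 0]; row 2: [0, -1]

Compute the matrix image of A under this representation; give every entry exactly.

Bivector images (products of the table entries): rho(e12) = rho(e1)rho(e2) = row 1: [I, 0]; row 2: [0, -I]; rho(e23) = rho(e2)rho(e3) = row 1: [0, I]; row 2: [I, 0].
M = (1)*rho(e1) + (-4/3)*rho(e12) + (-1/2)*rho(e23), summed entrywise:
Answer: row 1: [-4*I/3, 1 - I/2]; row 2: [1 - I/2, 4*I/3]


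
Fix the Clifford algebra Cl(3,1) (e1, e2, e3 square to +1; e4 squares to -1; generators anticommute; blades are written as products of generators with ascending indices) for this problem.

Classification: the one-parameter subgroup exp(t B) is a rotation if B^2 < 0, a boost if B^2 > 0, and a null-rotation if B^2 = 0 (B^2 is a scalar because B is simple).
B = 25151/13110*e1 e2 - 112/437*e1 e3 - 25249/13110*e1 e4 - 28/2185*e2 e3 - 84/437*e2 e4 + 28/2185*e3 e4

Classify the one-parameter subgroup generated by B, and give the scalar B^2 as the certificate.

B^2 term by term: the squares give (25151/13110)^2*(e1 e2)^2 + (-112/437)^2*(e1 e3)^2 + (-25249/13110)^2*(e1 e4)^2 + (-28/2185)^2*(e2 e3)^2 + (-84/437)^2*(e2 e4)^2 + (28/2185)^2*(e3 e4)^2 = 632572801/171872100*(-1) + 12544/190969*(-1) + 637512001/171872100*(+1) + 784/4774225*(-1) + 7056/190969*(+1) + 784/4774225*(+1) = 0 (each basis 2-blade squares to minus the product of its generators' squares); cross terms between blades sharing an index anticommute and cancel; the commuting (index-disjoint) pairs give grade-4 terms 2*c*c'*(blade product), which cancel blade by blade — e1 e2 e3 e4: 704228/14322675 - 18816/190969 + 706972/14322675 = 0 — confirming B is simple. So B^2 = 0.
Answer: null-rotation, certificate B^2 = 0. Because 0 is invariant under every versor sandwich, the classification follows from its sign alone.


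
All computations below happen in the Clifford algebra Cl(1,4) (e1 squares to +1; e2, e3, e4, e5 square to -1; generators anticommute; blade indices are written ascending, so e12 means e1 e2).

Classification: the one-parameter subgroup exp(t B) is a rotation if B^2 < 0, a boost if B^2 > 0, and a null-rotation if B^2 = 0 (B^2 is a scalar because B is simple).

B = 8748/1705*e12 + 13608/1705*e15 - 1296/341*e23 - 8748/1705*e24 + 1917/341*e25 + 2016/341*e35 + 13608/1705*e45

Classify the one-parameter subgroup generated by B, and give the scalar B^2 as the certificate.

B^2 term by term: the squares give (8748/1705)^2*(e12)^2 + (13608/1705)^2*(e15)^2 + (-1296/341)^2*(e23)^2 + (-8748/1705)^2*(e24)^2 + (1917/341)^2*(e25)^2 + (2016/341)^2*(e35)^2 + (13608/1705)^2*(e45)^2 = 76527504/2907025*(+1) + 185177664/2907025*(+1) + 1679616/116281*(-1) + 76527504/2907025*(-1) + 3674889/116281*(-1) + 4064256/116281*(-1) + 185177664/2907025*(-1) = -81 (each basis 2-blade squares to minus the product of its generators' squares); cross terms between blades sharing an index anticommute and cancel; the commuting (index-disjoint) pairs give grade-4 terms 2*c*c'*(blade product), which cancel blade by blade — e1235: 35271936/581405 - 35271936/581405 = 0; e1245: 238085568/2907025 - 238085568/2907025 = 0; e2345: -35271936/581405 + 35271936/581405 = 0 — confirming B is simple. So B^2 = -81.
Answer: rotation, certificate B^2 = -81. The class reads off the invariant scalar -81 directly.


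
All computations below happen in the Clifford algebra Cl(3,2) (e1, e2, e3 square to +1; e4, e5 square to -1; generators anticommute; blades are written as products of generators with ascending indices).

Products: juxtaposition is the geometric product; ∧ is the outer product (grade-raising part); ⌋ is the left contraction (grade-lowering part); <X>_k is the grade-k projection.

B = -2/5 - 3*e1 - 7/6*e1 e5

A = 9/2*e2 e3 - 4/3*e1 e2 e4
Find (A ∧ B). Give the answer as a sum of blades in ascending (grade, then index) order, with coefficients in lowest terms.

step 1: -9/5*e2 e3 - 27/2*e1 e2 e3 + 8/15*e1 e2 e4 - 21/4*e1 e2 e3 e5
Answer: -9/5*e2 e3 - 27/2*e1 e2 e3 + 8/15*e1 e2 e4 - 21/4*e1 e2 e3 e5


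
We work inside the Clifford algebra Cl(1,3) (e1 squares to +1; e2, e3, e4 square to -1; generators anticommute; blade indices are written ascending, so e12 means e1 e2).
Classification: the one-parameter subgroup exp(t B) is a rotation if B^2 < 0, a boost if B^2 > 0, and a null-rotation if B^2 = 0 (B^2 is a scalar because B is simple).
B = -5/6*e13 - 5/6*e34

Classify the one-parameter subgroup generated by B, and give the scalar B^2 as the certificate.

B^2 term by term: the squares give (-5/6)^2*(e13)^2 + (-5/6)^2*(e34)^2 = 25/36*(+1) + 25/36*(-1) = 0 (each basis 2-blade squares to minus the product of its generators' squares); cross terms between blades sharing an index anticommute and cancel. So B^2 = 0.
Answer: null-rotation, certificate B^2 = 0. Note: conjugating B changes its blade decomposition but never the scalar B^2 = 0, whose sign settles the classification.


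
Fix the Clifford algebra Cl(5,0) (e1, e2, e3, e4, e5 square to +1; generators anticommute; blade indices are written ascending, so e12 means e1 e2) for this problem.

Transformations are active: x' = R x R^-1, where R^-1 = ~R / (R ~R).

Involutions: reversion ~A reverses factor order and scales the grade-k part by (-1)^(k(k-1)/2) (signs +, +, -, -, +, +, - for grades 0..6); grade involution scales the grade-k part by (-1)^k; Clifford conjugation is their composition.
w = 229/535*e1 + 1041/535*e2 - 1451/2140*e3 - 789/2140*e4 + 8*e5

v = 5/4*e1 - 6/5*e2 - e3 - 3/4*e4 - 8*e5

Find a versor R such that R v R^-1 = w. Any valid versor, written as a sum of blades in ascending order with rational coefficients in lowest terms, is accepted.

Equal squares first: v^2 = w^2 = 13713/200. Then v + w = 3591/2140*e1 + 399/535*e2 - 3591/2140*e3 - 1197/1070*e4 is a versor taking v to w, provided it is invertible.
Answer: 3591/2140*e1 + 399/535*e2 - 3591/2140*e3 - 1197/1070*e4


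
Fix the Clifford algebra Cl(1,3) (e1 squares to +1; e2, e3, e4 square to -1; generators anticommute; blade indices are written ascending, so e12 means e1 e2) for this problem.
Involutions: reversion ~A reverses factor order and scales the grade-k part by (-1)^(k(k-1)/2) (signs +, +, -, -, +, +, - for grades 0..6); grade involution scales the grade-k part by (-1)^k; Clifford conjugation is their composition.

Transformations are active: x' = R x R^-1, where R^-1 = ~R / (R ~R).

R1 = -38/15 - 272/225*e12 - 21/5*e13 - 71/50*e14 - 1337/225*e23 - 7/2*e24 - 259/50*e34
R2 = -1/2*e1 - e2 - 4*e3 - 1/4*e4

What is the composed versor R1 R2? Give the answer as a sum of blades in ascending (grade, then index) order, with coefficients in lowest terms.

Distribute over the terms of R2 (each basis-blade product reordered to ascending indices, repeated generators contracted through their squares):
R1 (-1/2*e1) = 19/15*e1 - 136/225*e2 - 21/10*e3 - 71/100*e4 + 1337/450*e123 + 7/4*e124 + 259/100*e134
R1 (-e2) = -272/225*e1 + 38/15*e2 + 1337/225*e3 + 7/2*e4 - 21/5*e123 - 71/50*e124 + 259/50*e234
R1 (-4*e3) = -84/5*e1 - 5348/225*e2 + 152/15*e3 + 518/25*e4 + 1088/225*e123 - 142/25*e134 - 14*e234
R1 (-1/4*e4) = -71/200*e1 - 7/8*e2 - 259/200*e3 + 19/30*e4 + 68/225*e124 + 21/20*e134 + 1337/900*e234
Summing the partial products and collecting blades:
Answer: -1231/72*e1 - 4543/200*e2 + 913/72*e3 + 7243/300*e4 + 541/150*e123 + 569/900*e124 - 51/25*e134 - 6601/900*e234


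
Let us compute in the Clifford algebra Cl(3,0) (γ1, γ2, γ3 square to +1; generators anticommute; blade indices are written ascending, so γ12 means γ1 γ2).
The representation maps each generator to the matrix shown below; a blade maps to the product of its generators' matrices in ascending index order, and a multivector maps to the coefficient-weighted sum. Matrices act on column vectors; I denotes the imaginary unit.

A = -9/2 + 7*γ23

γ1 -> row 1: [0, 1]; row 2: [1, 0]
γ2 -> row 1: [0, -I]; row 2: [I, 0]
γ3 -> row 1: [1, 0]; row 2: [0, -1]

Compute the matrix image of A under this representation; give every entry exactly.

Bivector images (products of the table entries): rho(γ23) = rho(γ2)rho(γ3) = row 1: [0, I]; row 2: [I, 0].
M = (-9/2)*1 + (7)*rho(γ23), summed entrywise (1 is the identity matrix):
Answer: row 1: [-9/2, 7*I]; row 2: [7*I, -9/2]


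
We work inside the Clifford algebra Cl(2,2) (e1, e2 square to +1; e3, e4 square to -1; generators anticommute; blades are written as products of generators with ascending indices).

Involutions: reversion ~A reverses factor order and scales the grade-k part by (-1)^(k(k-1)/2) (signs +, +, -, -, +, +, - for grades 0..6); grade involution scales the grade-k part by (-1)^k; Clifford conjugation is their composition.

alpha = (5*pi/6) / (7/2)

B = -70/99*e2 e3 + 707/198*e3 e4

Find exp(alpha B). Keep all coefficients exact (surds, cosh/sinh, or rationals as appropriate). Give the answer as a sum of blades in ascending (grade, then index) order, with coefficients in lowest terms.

B^2 term by term: the squares give (-70/99)^2*(e2 e3)^2 + (707/198)^2*(e3 e4)^2 = 4900/9801*(+1) + 499849/39204*(-1) = -49/4 (each basis 2-blade squares to minus the product of its generators' squares); cross terms between blades sharing an index anticommute and cancel. So B^2 = -49/4.
B^2 = -49/4 — B^2 < 0, so the exponential closes trigonometrically: l = 7/2, alpha*l = 5*pi/6, so exp(alpha B) = cos(5*pi/6) + (sin(5*pi/6)/(7/2))*B = -sqrt(3)/2 + (1/7)*B.
Answer: -sqrt(3)/2 - 10/99*e2 e3 + 101/198*e3 e4


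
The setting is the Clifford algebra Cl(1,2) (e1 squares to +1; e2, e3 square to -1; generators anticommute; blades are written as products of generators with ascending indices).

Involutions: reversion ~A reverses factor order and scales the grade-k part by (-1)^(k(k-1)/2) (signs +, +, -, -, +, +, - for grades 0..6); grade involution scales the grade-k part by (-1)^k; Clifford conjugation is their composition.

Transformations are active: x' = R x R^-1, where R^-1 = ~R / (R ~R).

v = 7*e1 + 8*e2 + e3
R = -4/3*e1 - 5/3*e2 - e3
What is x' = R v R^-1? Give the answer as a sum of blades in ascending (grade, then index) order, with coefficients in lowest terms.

~R = -4/3*e1 - 5/3*e2 - e3, and R ~R = -2, so R^-1 = ~R / (-2).
R v = 5 + e1 e2 + 17/3*e1 e3 + 19/3*e2 e3
Answer: -1/3*e1 + 1/3*e2 + 4*e3


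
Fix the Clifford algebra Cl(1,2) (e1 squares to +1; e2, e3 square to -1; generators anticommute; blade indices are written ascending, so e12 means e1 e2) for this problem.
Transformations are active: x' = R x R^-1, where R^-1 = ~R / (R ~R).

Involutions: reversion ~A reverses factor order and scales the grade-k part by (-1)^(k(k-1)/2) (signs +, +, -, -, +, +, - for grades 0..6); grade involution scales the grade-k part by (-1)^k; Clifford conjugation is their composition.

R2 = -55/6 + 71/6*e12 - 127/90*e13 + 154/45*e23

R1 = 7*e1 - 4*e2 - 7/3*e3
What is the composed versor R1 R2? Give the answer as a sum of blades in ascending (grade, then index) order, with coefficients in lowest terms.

Distribute over the terms of R1 (each basis-blade product reordered to ascending indices, repeated generators contracted through their squares):
(7*e1) R2 = -385/6*e1 + 497/6*e2 - 889/90*e3 + 1078/45*e123
(-4*e2) R2 = -142/3*e1 + 110/3*e2 + 616/45*e3 - 254/45*e123
(-7/3*e3) R2 = 889/270*e1 - 1078/135*e2 + 385/18*e3 - 497/18*e123
Summing the partial products and collecting blades:
Answer: -14608/135*e1 + 30109/270*e2 + 126/5*e3 - 93/10*e123


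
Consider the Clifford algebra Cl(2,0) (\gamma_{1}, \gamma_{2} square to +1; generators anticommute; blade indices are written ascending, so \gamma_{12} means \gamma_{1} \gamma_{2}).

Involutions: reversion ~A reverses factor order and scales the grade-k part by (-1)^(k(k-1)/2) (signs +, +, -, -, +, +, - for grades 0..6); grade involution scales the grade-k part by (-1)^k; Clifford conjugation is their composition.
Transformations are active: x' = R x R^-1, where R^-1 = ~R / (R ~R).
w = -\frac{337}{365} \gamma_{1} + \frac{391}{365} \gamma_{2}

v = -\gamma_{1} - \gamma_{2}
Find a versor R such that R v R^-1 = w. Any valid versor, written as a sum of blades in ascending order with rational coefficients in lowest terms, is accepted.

Equal squares first: v^2 = w^2 = 2. Then v + w = -\frac{702}{365} \gamma_{1} + \frac{26}{365} \gamma_{2} is a versor taking v to w, provided it is invertible.
Answer: -\frac{702}{365} \gamma_{1} + \frac{26}{365} \gamma_{2}


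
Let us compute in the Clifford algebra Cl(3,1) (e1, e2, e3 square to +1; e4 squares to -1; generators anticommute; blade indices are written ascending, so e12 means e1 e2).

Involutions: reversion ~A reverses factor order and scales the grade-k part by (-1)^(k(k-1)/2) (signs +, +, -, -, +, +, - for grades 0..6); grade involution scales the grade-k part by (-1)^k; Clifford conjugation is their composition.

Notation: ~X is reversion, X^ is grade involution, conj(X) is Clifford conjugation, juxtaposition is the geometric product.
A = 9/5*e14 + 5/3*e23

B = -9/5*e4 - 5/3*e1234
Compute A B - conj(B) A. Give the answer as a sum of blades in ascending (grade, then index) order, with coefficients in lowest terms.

first term: 81/25*e1 + 25/9*e14 - 3*e23 - 3*e234
second term: 81/25*e1 + 25/9*e14 - 3*e23 + 3*e234
Answer: -6*e234
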